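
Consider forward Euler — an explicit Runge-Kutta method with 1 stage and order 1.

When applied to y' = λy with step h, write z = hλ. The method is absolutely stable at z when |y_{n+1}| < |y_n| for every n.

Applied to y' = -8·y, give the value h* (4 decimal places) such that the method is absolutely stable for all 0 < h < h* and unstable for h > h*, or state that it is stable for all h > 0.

(-2.0000,0); λ=-8 ⇒ h* = 0.2500.

With y'=λy (z=hλ):
  order 1, 1-stage ⇒ R(z)=1+z
  (e.g. R(-0.98)=0.02000, |R|=0.02000)

Solve |R(x)|<1 on ℝ⁻.
x=-0.98: |R|=0.0200
|R(-1.99)|=0.9900 |R(-1.44)|=0.4400 |R(-1.23)|=0.2300
Bisect:
  x_lo=-2.7983 |R|=1.7983  x_hi=-0.0685 |R|=0.9315
  mid=-1.43341 |R|=0.43341 →hi
  mid=-2.11588 |R|=1.11588 →lo
  mid=-1.77465 |R|=0.77465 →hi
  mid=-1.94526 |R|=0.94526 →hi
  mid=-2.03057 |R|=1.03057 →lo
  mid=-1.98792 |R|=0.98792 →hi
  mid=-2.00924 |R|=1.00924 →lo
  mid=-1.99858 |R|=0.99858 →hi
  mid=-2.00391 |R|=1.00391 →lo
  mid=-2.00125 |R|=1.00125 →lo
  ...
  [-2.00008,-1.99991] ⇒ x*=-2.0000
So |R|<1 on (-2.0000, 0).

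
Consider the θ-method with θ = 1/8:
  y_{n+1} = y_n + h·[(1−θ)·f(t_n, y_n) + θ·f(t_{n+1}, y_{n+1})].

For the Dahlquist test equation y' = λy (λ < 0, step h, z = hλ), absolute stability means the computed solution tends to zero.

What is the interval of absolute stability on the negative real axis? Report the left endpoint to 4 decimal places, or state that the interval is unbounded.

With y'=λy (z=hλ):
  y_{n+1} = y_n + z·[7/8·y_n + 1/8·y_{n+1}] ⇒ (1 − 1/8z)y_{n+1} = (1 + 7/8z)y_n
  R(z) = (1 + 7/8z)/(1 − 1/8z).

Solve |R(x)|<1 on ℝ⁻.
x=-0.41: |R|=0.6100
R=−1: 1+7/8x = −1+1/8x ⇒ -3/4x=2 ⇒ x=2/(-3/4)=-2.6667
Confirm numerically:
  x=-2.627: |R|=0.97760 <1
  x=-1.255: |R|=0.08482 <1
  x=-1.144: |R|=0.00087 <1
  x=-3.058: |R|=1.21233 >1
  x=-2.971: |R|=1.16644 >1
So |R|<1 on (-2.6667, 0).

z∈(-2.6667,0).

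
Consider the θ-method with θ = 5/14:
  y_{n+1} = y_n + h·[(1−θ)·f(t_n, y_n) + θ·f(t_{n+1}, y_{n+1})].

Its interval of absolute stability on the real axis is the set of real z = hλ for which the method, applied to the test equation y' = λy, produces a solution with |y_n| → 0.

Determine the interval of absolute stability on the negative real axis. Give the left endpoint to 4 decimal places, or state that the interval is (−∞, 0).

On y'=λy, z=hλ:
  y_{n+1} = y_n + z·[9/14·y_n + 5/14·y_{n+1}] ⇒ (1 − 5/14z)y_{n+1} = (1 + 9/14z)y_n
  R(z) = (1 + 9/14z)/(1 − 5/14z).

Find x<0 with |R(x)|<1.
x=-0.62: |R|=0.4924
R=−1: 1+9/14x = −1+5/14x ⇒ -2/7x=2 ⇒ x=2/(-2/7)=-7.0000
Confirm numerically:
  x=-5.811: |R|=0.88954 <1
  x=-5.441: |R|=0.84866 <1
  x=-4.707: |R|=0.75564 <1
  x=-7.353: |R|=1.02781 >1
  x=-7.158: |R|=1.01269 >1
So |R|<1 on (-7.0000, 0).

(-7.0000, 0).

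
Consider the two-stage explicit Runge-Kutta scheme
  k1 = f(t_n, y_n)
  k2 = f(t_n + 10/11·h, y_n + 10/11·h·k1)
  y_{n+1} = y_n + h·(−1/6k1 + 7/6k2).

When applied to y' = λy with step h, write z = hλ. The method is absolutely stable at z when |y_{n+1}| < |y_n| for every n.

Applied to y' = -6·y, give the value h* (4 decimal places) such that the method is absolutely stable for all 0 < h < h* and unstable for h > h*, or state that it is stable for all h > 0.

(-0.9429,0); λ=-6 ⇒ h* = (33/35)/6 = 0.1571.

Test eqn y'=λy, z=hλ:
  k1=λy_n ⇒ h·k1=z·y_n;  k2=λ(1+10/11z)y_n ⇒ h·k2=z(1+10/11z)y_n
  y_{n+1}/y_n = 1 − 1/6z + 7/6z(1+10/11z) = 1 + z + 35/33z²
  ⇒ R(z) = 1 + z + 35/33z².

Need |R(x)|<1, x<0.
x=-0.99: |R|=1.0495
R=1: x+35/33x²=0 ⇒ x=−33/35=-0.9429; min R=1−1/(4·35/33)=0.7643>−1
Confirm numerically:
  x=-0.855: |R|=0.92033 <1
  x=-0.720: |R|=0.82982 <1
  x=-0.674: |R|=0.80781 <1
  x=-0.402: |R|=0.76940 <1
  x=-1.462: |R|=1.80499 >1
  x=-1.451: |R|=1.78200 >1
Stable set (-0.9429, 0).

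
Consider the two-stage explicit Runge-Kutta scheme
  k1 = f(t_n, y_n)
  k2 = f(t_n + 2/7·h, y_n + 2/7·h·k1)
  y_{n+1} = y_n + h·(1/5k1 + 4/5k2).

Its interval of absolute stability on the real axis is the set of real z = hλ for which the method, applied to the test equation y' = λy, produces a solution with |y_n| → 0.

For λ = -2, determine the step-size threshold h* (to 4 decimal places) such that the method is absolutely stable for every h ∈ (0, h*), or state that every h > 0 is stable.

(-4.3750,0); λ=-2 ⇒ h* = (35/8)/2 = 2.1875.

On y'=λy, z=hλ:
  k1=λy_n ⇒ h·k1=z·y_n;  k2=λ(1+2/7z)y_n ⇒ h·k2=z(1+2/7z)y_n
  y_{n+1}/y_n = 1 + 1/5z + 4/5z(1+2/7z) = 1 + z + 8/35z²
  ⇒ R(z) = 1 + z + 8/35z².

Solve |R(x)|<1 on ℝ⁻.
x=-1.25: |R|=0.1071
R=1: x+8/35x²=0 ⇒ x=−35/8=-4.3750; min R=1−1/(4·8/35)=-0.0938>−1
Confirm numerically:
  x=-3.872: |R|=0.55483 <1
  x=-3.199: |R|=0.14011 <1
  x=-2.180: |R|=0.09374 <1
  x=-1.850: |R|=0.06771 <1
  x=-4.456: |R|=1.08250 >1
  x=-4.434: |R|=1.05980 >1
  x=-4.396: |R|=1.02110 >1
Interval (-4.3750, 0).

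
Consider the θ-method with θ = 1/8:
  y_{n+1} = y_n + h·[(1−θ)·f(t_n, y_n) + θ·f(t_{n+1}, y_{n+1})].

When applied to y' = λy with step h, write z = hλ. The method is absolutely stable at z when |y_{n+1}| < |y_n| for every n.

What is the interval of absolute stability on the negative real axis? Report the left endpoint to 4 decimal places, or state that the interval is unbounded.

(-2.6667, 0).

On y'=λy, z=hλ:
  y_{n+1} = y_n + z·[7/8·y_n + 1/8·y_{n+1}] ⇒ (1 − 1/8z)y_{n+1} = (1 + 7/8z)y_n
  ⇒ R(z) = (1 + 7/8z)/(1 − 1/8z).

Solve |R(x)|<1 on ℝ⁻.
x=-1.31: |R|=0.1257
R=−1: 1+7/8x = −1+1/8x ⇒ -3/4x=2 ⇒ x=2/(-3/4)=-2.6667
Confirm numerically:
  x=-2.142: |R|=0.68961 <1
  x=-1.979: |R|=0.58653 <1
  x=-1.763: |R|=0.44464 <1
  x=-1.756: |R|=0.43993 <1
  x=-3.051: |R|=1.20867 >1
  x=-3.016: |R|=1.19027 >1
  x=-2.869: |R|=1.11169 >1
Interval (-2.6667, 0).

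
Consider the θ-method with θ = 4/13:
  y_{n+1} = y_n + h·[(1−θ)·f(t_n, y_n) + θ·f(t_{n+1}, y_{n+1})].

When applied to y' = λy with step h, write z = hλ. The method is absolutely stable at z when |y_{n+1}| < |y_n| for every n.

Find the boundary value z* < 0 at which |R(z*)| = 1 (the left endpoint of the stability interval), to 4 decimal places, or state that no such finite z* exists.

z* = -5.2000.

On y'=λy, z=hλ:
  y_{n+1} = y_n + z·[9/13·y_n + 4/13·y_{n+1}] ⇒ (1 − 4/13z)y_{n+1} = (1 + 9/13z)y_n
  ⇒ R(z) = (1 + 9/13z)/(1 − 4/13z).

Find x<0 with |R(x)|<1.
x=-0.35: |R|=0.6840
R=−1: 1+9/13x = −1+4/13x ⇒ -5/13x=2 ⇒ x=2/(-5/13)=-5.2000
Confirm numerically:
  x=-4.830: |R|=0.94276 <1
  x=-4.159: |R|=0.82437 <1
  x=-4.054: |R|=0.80387 <1
  x=-3.121: |R|=0.59210 <1
  x=-5.621: |R|=1.05932 >1
  x=-5.555: |R|=1.05040 >1
Stable set (-5.2000, 0).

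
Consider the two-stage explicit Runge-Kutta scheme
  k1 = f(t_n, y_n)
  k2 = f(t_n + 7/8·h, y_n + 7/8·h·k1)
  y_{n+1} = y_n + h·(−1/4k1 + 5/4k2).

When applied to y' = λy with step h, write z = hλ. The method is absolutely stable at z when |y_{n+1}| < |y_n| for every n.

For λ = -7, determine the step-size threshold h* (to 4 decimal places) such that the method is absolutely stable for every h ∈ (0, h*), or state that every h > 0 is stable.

(-0.9143,0); λ=-7 ⇒ h* = (32/35)/7 = 0.1306.

With y'=λy (z=hλ):
  k1=λy_n ⇒ h·k1=z·y_n;  k2=λ(1+7/8z)y_n ⇒ h·k2=z(1+7/8z)y_n
  y_{n+1}/y_n = 1 − 1/4z + 5/4z(1+7/8z) = 1 + z + 35/32z²
  Hence R(z) = 1 + z + 35/32z².

Solve |R(x)|<1 on ℝ⁻.
x=-1.17: |R|=1.3272
R=1: x+35/32x²=0 ⇒ x=−32/35=-0.9143; min R=1−1/(4·35/32)=0.7714>−1
Confirm numerically:
  x=-0.893: |R|=0.97921 <1
  x=-0.592: |R|=0.79132 <1
  x=-0.424: |R|=0.77263 <1
  x=-1.475: |R|=1.90459 >1
  x=-1.463: |R|=1.87803 >1
  x=-1.240: |R|=1.44175 >1
Interval (-0.9143, 0).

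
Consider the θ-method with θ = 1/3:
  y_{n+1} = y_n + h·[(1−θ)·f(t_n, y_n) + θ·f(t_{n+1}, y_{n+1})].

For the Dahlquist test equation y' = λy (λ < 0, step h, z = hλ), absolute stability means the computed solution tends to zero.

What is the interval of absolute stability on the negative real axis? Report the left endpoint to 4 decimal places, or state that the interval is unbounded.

z∈(-6.0000,0).

With y'=λy (z=hλ):
  y_{n+1} = y_n + z·[2/3·y_n + 1/3·y_{n+1}] ⇒ (1 − 1/3z)y_{n+1} = (1 + 2/3z)y_n
  so R(z) = (1 + 2/3z)/(1 − 1/3z).

Find x<0 with |R(x)|<1.
x=-0.38: |R|=0.6627
R=−1: 1+2/3x = −1+1/3x ⇒ -1/3x=2 ⇒ x=2/(-1/3)=-6.0000
Confirm numerically:
  x=-3.990: |R|=0.71245 <1
  x=-2.727: |R|=0.42850 <1
  x=-2.469: |R|=0.35436 <1
  x=-6.444: |R|=1.04701 >1
  x=-6.137: |R|=1.01499 >1
So |R|<1 on (-6.0000, 0).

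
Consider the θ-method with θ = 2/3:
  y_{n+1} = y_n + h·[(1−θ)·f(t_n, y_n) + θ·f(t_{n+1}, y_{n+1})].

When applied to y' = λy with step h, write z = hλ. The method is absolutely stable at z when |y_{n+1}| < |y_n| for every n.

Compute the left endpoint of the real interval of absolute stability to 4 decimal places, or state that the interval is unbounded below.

Test eqn y'=λy, z=hλ:
  y_{n+1} = y_n + z·[1/3·y_n + 2/3·y_{n+1}] ⇒ (1 − 2/3z)y_{n+1} = (1 + 1/3z)y_n
  Hence R(z) = (1 + 1/3z)/(1 − 2/3z).

Find x<0 with |R(x)|<1.
x=-1.4: |R|=0.2759
x=-2: |R|=0.1429
x=-10: |R|=0.3043
x=-100: |R|=0.4778
θ=2/3≥1/2 ⇒ |1+1/3x|<|1−2/3x| ∀x<0 ⇒ unbounded interval.

interval (−∞, 0).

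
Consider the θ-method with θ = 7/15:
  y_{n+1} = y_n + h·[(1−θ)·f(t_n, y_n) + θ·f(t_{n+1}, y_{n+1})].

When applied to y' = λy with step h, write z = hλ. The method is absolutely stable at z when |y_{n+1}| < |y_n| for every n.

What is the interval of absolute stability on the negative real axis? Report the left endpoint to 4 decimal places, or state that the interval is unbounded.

z∈(-30.0000,0).

On y'=λy, z=hλ:
  y_{n+1} = y_n + z·[8/15·y_n + 7/15·y_{n+1}] ⇒ (1 − 7/15z)y_{n+1} = (1 + 8/15z)y_n
  ⇒ R(z) = (1 + 8/15z)/(1 − 7/15z).

Boundary: |R(x)|=1, x<0.
x=-0.4: |R|=0.6629
R=−1: 1+8/15x = −1+7/15x ⇒ -1/15x=2 ⇒ x=2/(-1/15)=-30.0000
Confirm numerically:
  x=-28.903: |R|=0.99495 <1
  x=-28.533: |R|=0.99317 <1
  x=-26.098: |R|=0.98026 <1
  x=-30.572: |R|=1.00250 >1
  x=-30.370: |R|=1.00163 >1
Interval (-30.0000, 0).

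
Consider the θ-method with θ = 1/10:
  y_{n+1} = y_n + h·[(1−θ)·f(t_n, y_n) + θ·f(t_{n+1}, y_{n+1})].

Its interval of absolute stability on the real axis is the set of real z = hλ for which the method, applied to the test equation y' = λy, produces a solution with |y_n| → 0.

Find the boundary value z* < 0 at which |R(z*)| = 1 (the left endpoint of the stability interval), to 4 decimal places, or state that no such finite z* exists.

Set f=λy, z=hλ:
  y_{n+1} = y_n + z·[9/10·y_n + 1/10·y_{n+1}] ⇒ (1 − 1/10z)y_{n+1} = (1 + 9/10z)y_n
  so R(z) = (1 + 9/10z)/(1 − 1/10z).

Solve |R(x)|<1 on ℝ⁻.
x=-0.42: |R|=0.5969
R=−1: 1+9/10x = −1+1/10x ⇒ -4/5x=2 ⇒ x=2/(-4/5)=-2.5000
Confirm numerically:
  x=-2.044: |R|=0.69711 <1
  x=-1.434: |R|=0.25415 <1
  x=-1.102: |R|=0.00739 <1
  x=-2.879: |R|=1.23542 >1
  x=-2.631: |R|=1.08297 >1
Stable set (-2.5000, 0).

left endpoint -2.5000.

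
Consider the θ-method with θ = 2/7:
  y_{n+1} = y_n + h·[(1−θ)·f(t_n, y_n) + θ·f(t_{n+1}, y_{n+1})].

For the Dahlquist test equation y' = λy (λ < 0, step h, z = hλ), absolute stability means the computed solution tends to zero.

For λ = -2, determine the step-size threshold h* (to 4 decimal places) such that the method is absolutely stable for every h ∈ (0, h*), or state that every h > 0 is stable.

(-4.6667,0); λ=-2 ⇒ h* = (14/3)/2 = 2.3333.

On y'=λy, z=hλ:
  y_{n+1} = y_n + z·[5/7·y_n + 2/7·y_{n+1}] ⇒ (1 − 2/7z)y_{n+1} = (1 + 5/7z)y_n
  R(z) = (1 + 5/7z)/(1 − 2/7z).

Solve |R(x)|<1 on ℝ⁻.
x=-0.65: |R|=0.4518
R=−1: 1+5/7x = −1+2/7x ⇒ -3/7x=2 ⇒ x=2/(-3/7)=-4.6667
Confirm numerically:
  x=-4.004: |R|=0.86754 <1
  x=-3.388: |R|=0.72154 <1
  x=-2.761: |R|=0.54344 <1
  x=-5.048: |R|=1.06692 >1
  x=-4.938: |R|=1.04823 >1
Interval (-4.6667, 0).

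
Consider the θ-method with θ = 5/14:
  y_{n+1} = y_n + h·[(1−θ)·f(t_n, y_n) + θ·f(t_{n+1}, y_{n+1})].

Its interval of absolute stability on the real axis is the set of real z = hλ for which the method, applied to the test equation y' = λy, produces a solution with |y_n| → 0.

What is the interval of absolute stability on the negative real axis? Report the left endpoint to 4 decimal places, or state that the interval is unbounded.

z∈(-7.0000,0).

Set f=λy, z=hλ:
  y_{n+1} = y_n + z·[9/14·y_n + 5/14·y_{n+1}] ⇒ (1 − 5/14z)y_{n+1} = (1 + 9/14z)y_n
  Hence R(z) = (1 + 9/14z)/(1 − 5/14z).

Solve |R(x)|<1 on ℝ⁻.
x=-0.79: |R|=0.3838
R=−1: 1+9/14x = −1+5/14x ⇒ -2/7x=2 ⇒ x=2/(-2/7)=-7.0000
Confirm numerically:
  x=-6.360: |R|=0.94410 <1
  x=-6.004: |R|=0.90950 <1
  x=-5.804: |R|=0.88880 <1
  x=-7.487: |R|=1.03787 >1
  x=-7.139: |R|=1.01119 >1
  x=-7.034: |R|=1.00277 >1
So |R|<1 on (-7.0000, 0).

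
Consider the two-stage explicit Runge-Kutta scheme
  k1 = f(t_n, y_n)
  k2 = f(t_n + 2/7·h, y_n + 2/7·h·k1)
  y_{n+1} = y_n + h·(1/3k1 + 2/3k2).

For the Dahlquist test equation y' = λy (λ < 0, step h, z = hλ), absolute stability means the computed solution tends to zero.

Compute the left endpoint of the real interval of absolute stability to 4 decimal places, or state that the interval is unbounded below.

left endpoint -5.2500.

With y'=λy (z=hλ):
  k1=λy_n ⇒ h·k1=z·y_n;  k2=λ(1+2/7z)y_n ⇒ h·k2=z(1+2/7z)y_n
  y_{n+1}/y_n = 1 + 1/3z + 2/3z(1+2/7z) = 1 + z + 4/21z²
  Hence R(z) = 1 + z + 4/21z².

Find x<0 with |R(x)|<1.
x=-1.3: |R|=0.0219
R=1: x+4/21x²=0 ⇒ x=−21/4=-5.2500; min R=1−1/(4·4/21)=-0.3125>−1
Confirm numerically:
  x=-4.109: |R|=0.10698 <1
  x=-3.050: |R|=0.27810 <1
  x=-3.014: |R|=0.28368 <1
  x=-5.510: |R|=1.27288 >1
  x=-5.348: |R|=1.09983 >1
Stable set (-5.2500, 0).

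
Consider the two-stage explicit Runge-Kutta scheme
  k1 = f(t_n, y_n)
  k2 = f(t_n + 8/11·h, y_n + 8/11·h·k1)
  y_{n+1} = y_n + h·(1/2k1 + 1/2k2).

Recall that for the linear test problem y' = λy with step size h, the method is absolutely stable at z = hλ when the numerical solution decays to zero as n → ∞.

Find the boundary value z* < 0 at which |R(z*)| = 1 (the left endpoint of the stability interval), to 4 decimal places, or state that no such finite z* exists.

z* = -2.7500.

On y'=λy, z=hλ:
  k1=λy_n ⇒ h·k1=z·y_n;  k2=λ(1+8/11z)y_n ⇒ h·k2=z(1+8/11z)y_n
  y_{n+1}/y_n = 1 + 1/2z + 1/2z(1+8/11z) = 1 + z + 4/11z²
  Hence R(z) = 1 + z + 4/11z².

Need |R(x)|<1, x<0.
x=-1.02: |R|=0.3583
R=1: x+4/11x²=0 ⇒ x=−11/4=-2.7500; min R=1−1/(4·4/11)=0.3125>−1
Confirm numerically:
  x=-2.351: |R|=0.65889 <1
  x=-1.959: |R|=0.43652 <1
  x=-1.834: |R|=0.38911 <1
  x=-3.322: |R|=1.69098 >1
  x=-3.260: |R|=1.60458 >1
Stable set (-2.7500, 0).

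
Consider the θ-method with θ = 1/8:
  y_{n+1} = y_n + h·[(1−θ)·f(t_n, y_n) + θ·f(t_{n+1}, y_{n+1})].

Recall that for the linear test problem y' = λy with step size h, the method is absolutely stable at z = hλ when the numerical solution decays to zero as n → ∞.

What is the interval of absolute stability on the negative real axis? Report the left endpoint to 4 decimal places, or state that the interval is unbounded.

Test eqn y'=λy, z=hλ:
  y_{n+1} = y_n + z·[7/8·y_n + 1/8·y_{n+1}] ⇒ (1 − 1/8z)y_{n+1} = (1 + 7/8z)y_n
  R(z) = (1 + 7/8z)/(1 − 1/8z).

Need |R(x)|<1, x<0.
x=-1.7: |R|=0.4021
R=−1: 1+7/8x = −1+1/8x ⇒ -3/4x=2 ⇒ x=2/(-3/4)=-2.6667
Confirm numerically:
  x=-2.580: |R|=0.95085 <1
  x=-2.052: |R|=0.63311 <1
  x=-1.587: |R|=0.32429 <1
  x=-1.343: |R|=0.14995 <1
  x=-3.086: |R|=1.22695 >1
  x=-2.935: |R|=1.14723 >1
  x=-2.739: |R|=1.04041 >1
So |R|<1 on (-2.6667, 0).

z∈(-2.6667,0).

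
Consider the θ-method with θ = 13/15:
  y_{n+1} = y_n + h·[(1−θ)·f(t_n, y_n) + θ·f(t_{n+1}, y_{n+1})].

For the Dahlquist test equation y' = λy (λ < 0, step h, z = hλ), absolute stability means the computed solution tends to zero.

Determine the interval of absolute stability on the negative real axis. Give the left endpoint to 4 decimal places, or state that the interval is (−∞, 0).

unbounded; (−∞, 0).

On y'=λy, z=hλ:
  y_{n+1} = y_n + z·[2/15·y_n + 13/15·y_{n+1}] ⇒ (1 − 13/15z)y_{n+1} = (1 + 2/15z)y_n
  so R(z) = (1 + 2/15z)/(1 − 13/15z).

Need |R(x)|<1, x<0.
x=-0.56: |R|=0.6230
x=-2: |R|=0.2683
x=-10: |R|=0.0345
x=-100: |R|=0.1407
θ=13/15≥1/2 ⇒ |1+2/15x|<|1−13/15x| ∀x<0 ⇒ interval (−∞,0).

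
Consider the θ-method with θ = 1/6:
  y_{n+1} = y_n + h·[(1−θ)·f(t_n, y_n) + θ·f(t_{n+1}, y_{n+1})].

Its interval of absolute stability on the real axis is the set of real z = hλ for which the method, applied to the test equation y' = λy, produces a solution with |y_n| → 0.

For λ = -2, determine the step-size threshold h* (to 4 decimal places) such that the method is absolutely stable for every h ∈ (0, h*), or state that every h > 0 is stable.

Test eqn y'=λy, z=hλ:
  y_{n+1} = y_n + z·[5/6·y_n + 1/6·y_{n+1}] ⇒ (1 − 1/6z)y_{n+1} = (1 + 5/6z)y_n
  R(z) = (1 + 5/6z)/(1 − 1/6z).

Boundary: |R(x)|=1, x<0.
x=-1.15: |R|=0.0350
R=−1: 1+5/6x = −1+1/6x ⇒ -2/3x=2 ⇒ x=2/(-2/3)=-3.0000
Confirm numerically:
  x=-2.957: |R|=0.98080 <1
  x=-2.388: |R|=0.70815 <1
  x=-2.194: |R|=0.60654 <1
  x=-1.799: |R|=0.38402 <1
  x=-3.479: |R|=1.20213 >1
  x=-3.366: |R|=1.15631 >1
  x=-3.238: |R|=1.10305 >1
Interval (-3.0000, 0).

(-3.0000,0); λ=-2 ⇒ h* = (3)/2 = 1.5000.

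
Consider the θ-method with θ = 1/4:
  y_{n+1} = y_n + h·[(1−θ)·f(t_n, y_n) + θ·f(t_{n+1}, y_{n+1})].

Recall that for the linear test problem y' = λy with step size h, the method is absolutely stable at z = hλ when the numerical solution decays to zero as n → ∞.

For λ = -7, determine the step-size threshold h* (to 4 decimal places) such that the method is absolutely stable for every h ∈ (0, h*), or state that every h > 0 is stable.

(-4.0000,0); λ=-7 ⇒ h* = (4)/7 = 0.5714.

Set f=λy, z=hλ:
  y_{n+1} = y_n + z·[3/4·y_n + 1/4·y_{n+1}] ⇒ (1 − 1/4z)y_{n+1} = (1 + 3/4z)y_n
  so R(z) = (1 + 3/4z)/(1 − 1/4z).

Need |R(x)|<1, x<0.
x=-1.54: |R|=0.1119
R=−1: 1+3/4x = −1+1/4x ⇒ -1/2x=2 ⇒ x=2/(-1/2)=-4.0000
Confirm numerically:
  x=-3.783: |R|=0.94424 <1
  x=-3.462: |R|=0.85580 <1
  x=-2.727: |R|=0.62153 <1
  x=-4.509: |R|=1.11964 >1
  x=-4.190: |R|=1.04640 >1
Interval (-4.0000, 0).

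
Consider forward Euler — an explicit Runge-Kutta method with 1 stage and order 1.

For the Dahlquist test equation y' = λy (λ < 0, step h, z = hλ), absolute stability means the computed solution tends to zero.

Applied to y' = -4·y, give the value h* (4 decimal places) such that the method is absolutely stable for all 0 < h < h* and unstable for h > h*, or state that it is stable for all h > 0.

With y'=λy (z=hλ):
  order 1, 1-stage ⇒ R(z)=1+z
  (e.g. R(-0.5)=0.50000, |R|=0.50000)

Solve |R(x)|<1 on ℝ⁻.
x=-0.5: |R|=0.5000
|R(-1.12)|=0.1200 |R(-0.63)|=0.3700 |R(-0.56)|=0.4400
Bisect:
  x_lo=-2.4288 |R|=1.4288  x_hi=-0.2355 |R|=0.7645
  mid=-1.33217 |R|=0.33217 →hi
  mid=-1.88051 |R|=0.88051 →hi
  mid=-2.15468 |R|=1.15468 →lo
  mid=-2.01759 |R|=1.01759 →lo
  mid=-1.94905 |R|=0.94905 →hi
  mid=-1.98332 |R|=0.98332 →hi
  mid=-2.00045 |R|=1.00045 →lo
  mid=-1.99189 |R|=0.99189 →hi
  mid=-1.99617 |R|=0.99617 →hi
  mid=-1.99831 |R|=0.99831 →hi
  ...
  [-2.00005,-1.99992] ⇒ x*=-2.0000
Stable set (-2.0000, 0).

(-2.0000,0); λ=-4 ⇒ h* = 0.5000.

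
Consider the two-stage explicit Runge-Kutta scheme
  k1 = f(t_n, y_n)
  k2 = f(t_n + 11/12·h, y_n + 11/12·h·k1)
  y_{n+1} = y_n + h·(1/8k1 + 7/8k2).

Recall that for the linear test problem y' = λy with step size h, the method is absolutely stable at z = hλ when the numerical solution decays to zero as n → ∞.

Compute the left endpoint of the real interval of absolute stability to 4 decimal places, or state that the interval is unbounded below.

Set f=λy, z=hλ:
  k1=λy_n ⇒ h·k1=z·y_n;  k2=λ(1+11/12z)y_n ⇒ h·k2=z(1+11/12z)y_n
  y_{n+1}/y_n = 1 + 1/8z + 7/8z(1+11/12z) = 1 + z + 77/96z²
  ⇒ R(z) = 1 + z + 77/96z².

Boundary: |R(x)|=1, x<0.
x=-1.09: |R|=0.8630
R=1: x+77/96x²=0 ⇒ x=−96/77=-1.2468; min R=1−1/(4·77/96)=0.6883>−1
Confirm numerically:
  x=-1.114: |R|=0.88138 <1
  x=-0.932: |R|=0.76471 <1
  x=-0.930: |R|=0.76372 <1
  x=-0.894: |R|=0.74705 <1
  x=-1.593: |R|=1.44241 >1
  x=-1.307: |R|=1.06316 >1
So |R|<1 on (-1.2468, 0).

z* = -1.2468.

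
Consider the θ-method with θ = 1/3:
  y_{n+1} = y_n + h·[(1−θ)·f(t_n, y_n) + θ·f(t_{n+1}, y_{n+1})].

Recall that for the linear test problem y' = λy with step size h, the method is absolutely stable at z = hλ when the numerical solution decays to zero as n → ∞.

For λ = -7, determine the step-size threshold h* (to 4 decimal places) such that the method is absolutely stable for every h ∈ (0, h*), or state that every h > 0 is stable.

Set f=λy, z=hλ:
  y_{n+1} = y_n + z·[2/3·y_n + 1/3·y_{n+1}] ⇒ (1 − 1/3z)y_{n+1} = (1 + 2/3z)y_n
  Hence R(z) = (1 + 2/3z)/(1 − 1/3z).

Need |R(x)|<1, x<0.
x=-0.55: |R|=0.5352
R=−1: 1+2/3x = −1+1/3x ⇒ -1/3x=2 ⇒ x=2/(-1/3)=-6.0000
Confirm numerically:
  x=-3.807: |R|=0.67783 <1
  x=-2.817: |R|=0.45281 <1
  x=-2.777: |R|=0.44210 <1
  x=-2.468: |R|=0.35406 <1
  x=-6.494: |R|=1.05203 >1
  x=-6.119: |R|=1.01305 >1
Stable set (-6.0000, 0).

(-6.0000,0); λ=-7 ⇒ h* = (6)/7 = 0.8571.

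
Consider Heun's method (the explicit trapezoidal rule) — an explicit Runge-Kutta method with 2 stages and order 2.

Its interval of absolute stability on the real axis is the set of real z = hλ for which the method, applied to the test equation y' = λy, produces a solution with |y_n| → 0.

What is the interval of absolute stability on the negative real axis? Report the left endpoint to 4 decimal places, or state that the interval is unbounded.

On y'=λy, z=hλ:
  order 2, 2-stage ⇒ R(z)=1+z+z^2/2
  (e.g. R(-0.73)=0.53645, |R|=0.53645)

Solve |R(x)|<1 on ℝ⁻.
x=-0.73: |R|=0.5364
|R(-1.68)|=0.7312 |R(-1.03)|=0.5005 |R(-0.55)|=0.6013
Bisect:
  x_lo=-2.8000 |R|=2.1200  x_hi=-0.2556 |R|=0.7771
  mid=-1.52779 |R|=0.63928 →hi
  mid=-2.16390 |R|=1.17733 →lo
  mid=-1.84584 |R|=0.85773 →hi
  mid=-2.00487 |R|=1.00488 →lo
  mid=-1.92536 |R|=0.92814 →hi
  mid=-1.96511 |R|=0.96572 →hi
  mid=-1.98499 |R|=0.98510 →hi
  mid=-1.99493 |R|=0.99494 →hi
  mid=-1.99990 |R|=0.99990 →hi
  ...
  [-2.00006,-1.99990] ⇒ x*=-2.0000
Interval (-2.0000, 0).

z∈(-2.0000,0).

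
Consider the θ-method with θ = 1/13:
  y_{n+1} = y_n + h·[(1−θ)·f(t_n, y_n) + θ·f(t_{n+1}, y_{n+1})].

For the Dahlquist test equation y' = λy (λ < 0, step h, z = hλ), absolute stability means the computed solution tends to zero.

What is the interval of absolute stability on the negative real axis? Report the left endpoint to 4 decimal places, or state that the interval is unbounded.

(-2.3636, 0).

With y'=λy (z=hλ):
  y_{n+1} = y_n + z·[12/13·y_n + 1/13·y_{n+1}] ⇒ (1 − 1/13z)y_{n+1} = (1 + 12/13z)y_n
  ⇒ R(z) = (1 + 12/13z)/(1 − 1/13z).

Solve |R(x)|<1 on ℝ⁻.
x=-1.74: |R|=0.5346
R=−1: 1+12/13x = −1+1/13x ⇒ -11/13x=2 ⇒ x=2/(-11/13)=-2.3636
Confirm numerically:
  x=-1.875: |R|=0.63866 <1
  x=-1.448: |R|=0.30288 <1
  x=-1.146: |R|=0.05316 <1
  x=-2.749: |R|=1.26916 >1
  x=-2.705: |R|=1.23910 >1
Interval (-2.3636, 0).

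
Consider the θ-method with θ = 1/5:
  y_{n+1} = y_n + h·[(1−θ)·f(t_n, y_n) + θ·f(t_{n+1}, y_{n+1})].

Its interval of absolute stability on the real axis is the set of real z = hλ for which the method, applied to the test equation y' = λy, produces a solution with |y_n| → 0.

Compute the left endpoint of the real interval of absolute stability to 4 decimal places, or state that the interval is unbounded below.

z* = -3.3333.

Set f=λy, z=hλ:
  y_{n+1} = y_n + z·[4/5·y_n + 1/5·y_{n+1}] ⇒ (1 − 1/5z)y_{n+1} = (1 + 4/5z)y_n
  ⇒ R(z) = (1 + 4/5z)/(1 − 1/5z).

Solve |R(x)|<1 on ℝ⁻.
x=-0.7: |R|=0.3860
R=−1: 1+4/5x = −1+1/5x ⇒ -3/5x=2 ⇒ x=2/(-3/5)=-3.3333
Confirm numerically:
  x=-3.310: |R|=0.99158 <1
  x=-3.069: |R|=0.90172 <1
  x=-1.964: |R|=0.41011 <1
  x=-1.776: |R|=0.31051 <1
  x=-3.813: |R|=1.16328 >1
  x=-3.387: |R|=1.01920 >1
Interval (-3.3333, 0).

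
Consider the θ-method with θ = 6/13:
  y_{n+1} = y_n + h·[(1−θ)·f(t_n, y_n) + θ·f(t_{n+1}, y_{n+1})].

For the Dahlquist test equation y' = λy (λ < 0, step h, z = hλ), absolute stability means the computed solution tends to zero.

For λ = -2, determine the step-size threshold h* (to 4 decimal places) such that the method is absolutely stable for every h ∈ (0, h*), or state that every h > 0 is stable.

Set f=λy, z=hλ:
  y_{n+1} = y_n + z·[7/13·y_n + 6/13·y_{n+1}] ⇒ (1 − 6/13z)y_{n+1} = (1 + 7/13z)y_n
  R(z) = (1 + 7/13z)/(1 − 6/13z).

Solve |R(x)|<1 on ℝ⁻.
x=-0.79: |R|=0.4211
R=−1: 1+7/13x = −1+6/13x ⇒ -1/13x=2 ⇒ x=2/(-1/13)=-26.0000
Confirm numerically:
  x=-12.113: |R|=0.83792 <1
  x=-10.912: |R|=0.80773 <1
  x=-10.908: |R|=0.80762 <1
  x=-26.332: |R|=1.00194 >1
  x=-26.295: |R|=1.00173 >1
  x=-26.272: |R|=1.00159 >1
Stable set (-26.0000, 0).

(-26.0000,0); λ=-2 ⇒ h* = (26)/2 = 13.0000.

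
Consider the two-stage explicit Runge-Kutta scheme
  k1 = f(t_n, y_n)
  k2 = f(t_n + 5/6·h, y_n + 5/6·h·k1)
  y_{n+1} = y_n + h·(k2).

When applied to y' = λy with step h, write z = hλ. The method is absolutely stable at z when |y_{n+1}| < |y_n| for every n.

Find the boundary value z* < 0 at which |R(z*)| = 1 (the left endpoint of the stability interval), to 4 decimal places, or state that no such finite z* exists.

left endpoint -1.2000.

On y'=λy, z=hλ:
  k1=λy_n ⇒ h·k1=z·y_n;  k2=λ(1+5/6z)y_n ⇒ h·k2=z(1+5/6z)y_n
  y_{n+1}/y_n = 1 + z(1+5/6z) = 1 + z + 5/6z²
  Hence R(z) = 1 + z + 5/6z².

Need |R(x)|<1, x<0.
x=-1.09: |R|=0.9001
R=1: x+5/6x²=0 ⇒ x=−6/5=-1.2000; min R=1−1/(4·5/6)=0.7000>−1
Confirm numerically:
  x=-0.755: |R|=0.72002 <1
  x=-0.670: |R|=0.70408 <1
  x=-0.599: |R|=0.70000 <1
  x=-1.726: |R|=1.75656 >1
  x=-1.709: |R|=1.72490 >1
Stable set (-1.2000, 0).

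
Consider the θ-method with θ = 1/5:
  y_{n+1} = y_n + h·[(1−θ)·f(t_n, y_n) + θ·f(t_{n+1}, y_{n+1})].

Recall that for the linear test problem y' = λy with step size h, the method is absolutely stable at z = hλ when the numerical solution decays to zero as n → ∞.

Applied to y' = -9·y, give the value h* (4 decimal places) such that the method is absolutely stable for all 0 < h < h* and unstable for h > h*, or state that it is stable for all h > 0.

With y'=λy (z=hλ):
  y_{n+1} = y_n + z·[4/5·y_n + 1/5·y_{n+1}] ⇒ (1 − 1/5z)y_{n+1} = (1 + 4/5z)y_n
  R(z) = (1 + 4/5z)/(1 − 1/5z).

Find x<0 with |R(x)|<1.
x=-0.41: |R|=0.6211
R=−1: 1+4/5x = −1+1/5x ⇒ -3/5x=2 ⇒ x=2/(-3/5)=-3.3333
Confirm numerically:
  x=-3.263: |R|=0.97446 <1
  x=-2.765: |R|=0.78042 <1
  x=-1.549: |R|=0.18262 <1
  x=-3.843: |R|=1.17291 >1
  x=-3.784: |R|=1.15392 >1
Interval (-3.3333, 0).

(-3.3333,0); λ=-9 ⇒ h* = (10/3)/9 = 0.3704.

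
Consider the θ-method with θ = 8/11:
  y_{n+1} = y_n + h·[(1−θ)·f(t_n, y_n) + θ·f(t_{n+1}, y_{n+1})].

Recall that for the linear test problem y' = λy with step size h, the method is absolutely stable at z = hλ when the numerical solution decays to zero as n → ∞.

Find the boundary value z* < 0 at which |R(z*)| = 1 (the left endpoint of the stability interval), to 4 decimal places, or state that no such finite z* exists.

Test eqn y'=λy, z=hλ:
  y_{n+1} = y_n + z·[3/11·y_n + 8/11·y_{n+1}] ⇒ (1 − 8/11z)y_{n+1} = (1 + 3/11z)y_n
  ⇒ R(z) = (1 + 3/11z)/(1 − 8/11z).

Find x<0 with |R(x)|<1.
x=-1.67: |R|=0.2459
x=-2: |R|=0.1852
x=-10: |R|=0.2088
x=-100: |R|=0.3564
θ=8/11≥1/2 ⇒ |1+3/11x|<|1−8/11x| ∀x<0 ⇒ stable on all of ℝ⁻.

interval (−∞, 0).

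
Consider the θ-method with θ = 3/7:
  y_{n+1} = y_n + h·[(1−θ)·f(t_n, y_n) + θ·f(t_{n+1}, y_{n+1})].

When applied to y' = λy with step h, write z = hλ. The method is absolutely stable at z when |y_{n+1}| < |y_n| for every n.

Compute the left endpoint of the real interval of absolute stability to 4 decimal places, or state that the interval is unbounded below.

z* = -14.0000.

Test eqn y'=λy, z=hλ:
  y_{n+1} = y_n + z·[4/7·y_n + 3/7·y_{n+1}] ⇒ (1 − 3/7z)y_{n+1} = (1 + 4/7z)y_n
  ⇒ R(z) = (1 + 4/7z)/(1 − 3/7z).

Solve |R(x)|<1 on ℝ⁻.
x=-1.51: |R|=0.0833
R=−1: 1+4/7x = −1+3/7x ⇒ -1/7x=2 ⇒ x=2/(-1/7)=-14.0000
Confirm numerically:
  x=-13.696: |R|=0.99368 <1
  x=-11.838: |R|=0.94915 <1
  x=-9.549: |R|=0.87514 <1
  x=-14.578: |R|=1.01139 >1
  x=-14.219: |R|=1.00441 >1
Stable set (-14.0000, 0).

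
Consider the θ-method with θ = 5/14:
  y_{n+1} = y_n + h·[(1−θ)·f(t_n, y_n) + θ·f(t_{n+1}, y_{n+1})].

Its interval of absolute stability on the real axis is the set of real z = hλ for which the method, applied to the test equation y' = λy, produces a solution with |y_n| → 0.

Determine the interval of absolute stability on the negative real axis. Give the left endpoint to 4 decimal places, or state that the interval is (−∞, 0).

(-7.0000, 0).

With y'=λy (z=hλ):
  y_{n+1} = y_n + z·[9/14·y_n + 5/14·y_{n+1}] ⇒ (1 − 5/14z)y_{n+1} = (1 + 9/14z)y_n
  Hence R(z) = (1 + 9/14z)/(1 − 5/14z).

Need |R(x)|<1, x<0.
x=-0.6: |R|=0.5059
R=−1: 1+9/14x = −1+5/14x ⇒ -2/7x=2 ⇒ x=2/(-2/7)=-7.0000
Confirm numerically:
  x=-6.043: |R|=0.91342 <1
  x=-5.525: |R|=0.85826 <1
  x=-4.914: |R|=0.78367 <1
  x=-3.168: |R|=0.48633 <1
  x=-7.457: |R|=1.03564 >1
  x=-7.137: |R|=1.01103 >1
Stable set (-7.0000, 0).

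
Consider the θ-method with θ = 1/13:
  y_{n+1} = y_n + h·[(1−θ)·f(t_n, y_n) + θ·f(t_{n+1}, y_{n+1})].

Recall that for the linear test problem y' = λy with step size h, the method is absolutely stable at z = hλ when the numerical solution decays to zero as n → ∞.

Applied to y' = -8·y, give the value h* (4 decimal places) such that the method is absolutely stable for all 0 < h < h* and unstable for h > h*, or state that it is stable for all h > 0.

Set f=λy, z=hλ:
  y_{n+1} = y_n + z·[12/13·y_n + 1/13·y_{n+1}] ⇒ (1 − 1/13z)y_{n+1} = (1 + 12/13z)y_n
  R(z) = (1 + 12/13z)/(1 − 1/13z).

Boundary: |R(x)|=1, x<0.
x=-1.2: |R|=0.0986
R=−1: 1+12/13x = −1+1/13x ⇒ -11/13x=2 ⇒ x=2/(-11/13)=-2.3636
Confirm numerically:
  x=-2.135: |R|=0.83383 <1
  x=-1.792: |R|=0.57491 <1
  x=-1.585: |R|=0.41275 <1
  x=-1.460: |R|=0.31259 <1
  x=-2.940: |R|=1.39774 >1
  x=-2.844: |R|=1.33350 >1
  x=-2.472: |R|=1.07704 >1
Stable set (-2.3636, 0).

(-2.3636,0); λ=-8 ⇒ h* = (26/11)/8 = 0.2955.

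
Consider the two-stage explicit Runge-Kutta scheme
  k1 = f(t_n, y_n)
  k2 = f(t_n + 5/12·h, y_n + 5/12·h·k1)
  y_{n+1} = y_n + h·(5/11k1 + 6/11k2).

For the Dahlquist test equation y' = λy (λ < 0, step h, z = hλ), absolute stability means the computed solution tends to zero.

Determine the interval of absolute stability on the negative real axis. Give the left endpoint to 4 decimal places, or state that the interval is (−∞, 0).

z∈(-4.4000,0).

On y'=λy, z=hλ:
  k1=λy_n ⇒ h·k1=z·y_n;  k2=λ(1+5/12z)y_n ⇒ h·k2=z(1+5/12z)y_n
  y_{n+1}/y_n = 1 + 5/11z + 6/11z(1+5/12z) = 1 + z + 5/22z²
  R(z) = 1 + z + 5/22z².

Need |R(x)|<1, x<0.
x=-1.25: |R|=0.1051
R=1: x+5/22x²=0 ⇒ x=−22/5=-4.4000; min R=1−1/(4·5/22)=-0.1000>−1
Confirm numerically:
  x=-3.938: |R|=0.58651 <1
  x=-3.262: |R|=0.15633 <1
  x=-2.613: |R|=0.06123 <1
  x=-4.854: |R|=1.50084 >1
  x=-4.616: |R|=1.22660 >1
  x=-4.560: |R|=1.16582 >1
So |R|<1 on (-4.4000, 0).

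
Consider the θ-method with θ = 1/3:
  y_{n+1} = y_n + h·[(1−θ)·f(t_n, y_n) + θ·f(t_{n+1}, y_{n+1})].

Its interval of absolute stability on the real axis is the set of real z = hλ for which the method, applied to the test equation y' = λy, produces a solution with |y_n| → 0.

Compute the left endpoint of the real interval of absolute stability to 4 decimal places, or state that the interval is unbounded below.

With y'=λy (z=hλ):
  y_{n+1} = y_n + z·[2/3·y_n + 1/3·y_{n+1}] ⇒ (1 − 1/3z)y_{n+1} = (1 + 2/3z)y_n
  ⇒ R(z) = (1 + 2/3z)/(1 − 1/3z).

Need |R(x)|<1, x<0.
x=-1.19: |R|=0.1480
R=−1: 1+2/3x = −1+1/3x ⇒ -1/3x=2 ⇒ x=2/(-1/3)=-6.0000
Confirm numerically:
  x=-5.895: |R|=0.98820 <1
  x=-5.718: |R|=0.96765 <1
  x=-2.603: |R|=0.39372 <1
  x=-2.543: |R|=0.37633 <1
  x=-6.445: |R|=1.04711 >1
  x=-6.103: |R|=1.01131 >1
So |R|<1 on (-6.0000, 0).

left endpoint -6.0000.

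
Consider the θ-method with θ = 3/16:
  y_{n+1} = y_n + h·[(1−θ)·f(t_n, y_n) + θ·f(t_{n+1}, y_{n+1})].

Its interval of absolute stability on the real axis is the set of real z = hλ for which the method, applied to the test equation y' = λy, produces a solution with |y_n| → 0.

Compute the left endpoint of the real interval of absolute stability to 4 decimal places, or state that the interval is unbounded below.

On y'=λy, z=hλ:
  y_{n+1} = y_n + z·[13/16·y_n + 3/16·y_{n+1}] ⇒ (1 − 3/16z)y_{n+1} = (1 + 13/16z)y_n
  R(z) = (1 + 13/16z)/(1 − 3/16z).

Find x<0 with |R(x)|<1.
x=-1.47: |R|=0.1524
R=−1: 1+13/16x = −1+3/16x ⇒ -5/8x=2 ⇒ x=2/(-5/8)=-3.2000
Confirm numerically:
  x=-2.796: |R|=0.83434 <1
  x=-2.598: |R|=0.74700 <1
  x=-1.680: |R|=0.27757 <1
  x=-1.642: |R|=0.25547 <1
  x=-3.716: |R|=1.19007 >1
  x=-3.510: |R|=1.11685 >1
Stable set (-3.2000, 0).

z* = -3.2000.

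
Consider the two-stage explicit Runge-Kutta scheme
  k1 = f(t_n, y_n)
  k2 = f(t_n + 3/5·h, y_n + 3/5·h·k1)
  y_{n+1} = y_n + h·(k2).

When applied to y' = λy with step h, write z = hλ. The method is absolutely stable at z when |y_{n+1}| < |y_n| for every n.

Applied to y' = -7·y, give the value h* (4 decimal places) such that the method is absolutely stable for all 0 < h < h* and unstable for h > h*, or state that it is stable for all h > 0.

(-1.6667,0); λ=-7 ⇒ h* = (5/3)/7 = 0.2381.

With y'=λy (z=hλ):
  k1=λy_n ⇒ h·k1=z·y_n;  k2=λ(1+3/5z)y_n ⇒ h·k2=z(1+3/5z)y_n
  y_{n+1}/y_n = 1 + z(1+3/5z) = 1 + z + 3/5z²
  Hence R(z) = 1 + z + 3/5z².

Need |R(x)|<1, x<0.
x=-1.26: |R|=0.6926
R=1: x+3/5x²=0 ⇒ x=−5/3=-1.6667; min R=1−1/(4·3/5)=0.5833>−1
Confirm numerically:
  x=-1.386: |R|=0.76660 <1
  x=-1.207: |R|=0.66711 <1
  x=-1.037: |R|=0.60822 <1
  x=-1.971: |R|=1.35990 >1
  x=-1.784: |R|=1.12559 >1
Interval (-1.6667, 0).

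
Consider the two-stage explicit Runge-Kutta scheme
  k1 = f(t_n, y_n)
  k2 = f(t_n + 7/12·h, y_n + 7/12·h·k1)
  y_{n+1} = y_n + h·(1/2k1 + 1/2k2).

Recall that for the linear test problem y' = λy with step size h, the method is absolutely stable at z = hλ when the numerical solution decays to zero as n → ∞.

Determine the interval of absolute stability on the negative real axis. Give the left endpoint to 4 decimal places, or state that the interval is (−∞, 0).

(-3.4286, 0).

With y'=λy (z=hλ):
  k1=λy_n ⇒ h·k1=z·y_n;  k2=λ(1+7/12z)y_n ⇒ h·k2=z(1+7/12z)y_n
  y_{n+1}/y_n = 1 + 1/2z + 1/2z(1+7/12z) = 1 + z + 7/24z²
  R(z) = 1 + z + 7/24z².

Find x<0 with |R(x)|<1.
x=-0.89: |R|=0.3410
R=1: x+7/24x²=0 ⇒ x=−24/7=-3.4286; min R=1−1/(4·7/24)=0.1429>−1
Confirm numerically:
  x=-3.256: |R|=0.83611 <1
  x=-2.838: |R|=0.51115 <1
  x=-2.271: |R|=0.23325 <1
  x=-3.853: |R|=1.47697 >1
  x=-3.482: |R|=1.05426 >1
Stable set (-3.4286, 0).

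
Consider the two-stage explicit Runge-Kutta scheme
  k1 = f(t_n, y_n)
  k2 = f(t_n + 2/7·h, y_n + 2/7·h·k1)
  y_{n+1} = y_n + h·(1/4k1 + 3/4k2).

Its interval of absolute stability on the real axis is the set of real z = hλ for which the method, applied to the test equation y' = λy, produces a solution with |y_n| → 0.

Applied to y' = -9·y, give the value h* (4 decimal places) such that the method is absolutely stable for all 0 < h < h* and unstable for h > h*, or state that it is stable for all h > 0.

Set f=λy, z=hλ:
  k1=λy_n ⇒ h·k1=z·y_n;  k2=λ(1+2/7z)y_n ⇒ h·k2=z(1+2/7z)y_n
  y_{n+1}/y_n = 1 + 1/4z + 3/4z(1+2/7z) = 1 + z + 3/14z²
  so R(z) = 1 + z + 3/14z².

Boundary: |R(x)|=1, x<0.
x=-1.7: |R|=0.0807
R=1: x+3/14x²=0 ⇒ x=−14/3=-4.6667; min R=1−1/(4·3/14)=-0.1667>−1
Confirm numerically:
  x=-3.658: |R|=0.20935 <1
  x=-3.224: |R|=0.00332 <1
  x=-2.946: |R|=0.08623 <1
  x=-5.155: |R|=1.53943 >1
  x=-5.030: |R|=1.39162 >1
  x=-5.025: |R|=1.38585 >1
Stable set (-4.6667, 0).

(-4.6667,0); λ=-9 ⇒ h* = (14/3)/9 = 0.5185.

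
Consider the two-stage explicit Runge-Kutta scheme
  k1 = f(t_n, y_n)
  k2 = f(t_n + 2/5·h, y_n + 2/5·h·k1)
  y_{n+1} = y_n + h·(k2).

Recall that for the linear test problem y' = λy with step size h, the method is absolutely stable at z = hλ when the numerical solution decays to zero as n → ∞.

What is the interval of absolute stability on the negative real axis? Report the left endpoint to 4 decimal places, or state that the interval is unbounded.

Test eqn y'=λy, z=hλ:
  k1=λy_n ⇒ h·k1=z·y_n;  k2=λ(1+2/5z)y_n ⇒ h·k2=z(1+2/5z)y_n
  y_{n+1}/y_n = 1 + z(1+2/5z) = 1 + z + 2/5z²
  so R(z) = 1 + z + 2/5z².

Solve |R(x)|<1 on ℝ⁻.
x=-0.87: |R|=0.4328
R=1: x+2/5x²=0 ⇒ x=−5/2=-2.5000; min R=1−1/(4·2/5)=0.3750>−1
Confirm numerically:
  x=-2.329: |R|=0.84070 <1
  x=-1.825: |R|=0.50725 <1
  x=-1.675: |R|=0.44725 <1
  x=-1.421: |R|=0.38670 <1
  x=-2.949: |R|=1.52964 >1
  x=-2.650: |R|=1.15900 >1
  x=-2.630: |R|=1.13676 >1
Stable set (-2.5000, 0).

z∈(-2.5000,0).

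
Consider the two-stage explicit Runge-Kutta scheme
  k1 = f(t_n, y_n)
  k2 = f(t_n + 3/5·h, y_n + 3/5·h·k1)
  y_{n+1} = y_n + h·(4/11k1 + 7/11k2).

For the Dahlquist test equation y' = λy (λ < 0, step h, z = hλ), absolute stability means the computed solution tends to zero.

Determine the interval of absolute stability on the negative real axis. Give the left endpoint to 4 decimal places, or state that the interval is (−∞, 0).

Test eqn y'=λy, z=hλ:
  k1=λy_n ⇒ h·k1=z·y_n;  k2=λ(1+3/5z)y_n ⇒ h·k2=z(1+3/5z)y_n
  y_{n+1}/y_n = 1 + 4/11z + 7/11z(1+3/5z) = 1 + z + 21/55z²
  so R(z) = 1 + z + 21/55z².

Find x<0 with |R(x)|<1.
x=-0.79: |R|=0.4483
R=1: x+21/55x²=0 ⇒ x=−55/21=-2.6190; min R=1−1/(4·21/55)=0.3452>−1
Confirm numerically:
  x=-2.461: |R|=0.85149 <1
  x=-1.994: |R|=0.52412 <1
  x=-1.473: |R|=0.35544 <1
  x=-1.387: |R|=0.34753 <1
  x=-3.196: |R|=1.70405 >1
  x=-3.137: |R|=1.62038 >1
So |R|<1 on (-2.6190, 0).

z∈(-2.6190,0).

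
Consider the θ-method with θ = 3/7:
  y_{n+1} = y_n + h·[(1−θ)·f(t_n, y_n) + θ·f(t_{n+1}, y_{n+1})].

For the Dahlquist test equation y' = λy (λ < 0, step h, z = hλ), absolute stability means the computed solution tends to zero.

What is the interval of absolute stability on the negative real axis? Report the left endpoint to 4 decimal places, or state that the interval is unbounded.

With y'=λy (z=hλ):
  y_{n+1} = y_n + z·[4/7·y_n + 3/7·y_{n+1}] ⇒ (1 − 3/7z)y_{n+1} = (1 + 4/7z)y_n
  Hence R(z) = (1 + 4/7z)/(1 − 3/7z).

Boundary: |R(x)|=1, x<0.
x=-1.17: |R|=0.2207
R=−1: 1+4/7x = −1+3/7x ⇒ -1/7x=2 ⇒ x=2/(-1/7)=-14.0000
Confirm numerically:
  x=-10.988: |R|=0.92463 <1
  x=-10.792: |R|=0.91853 <1
  x=-6.167: |R|=0.69284 <1
  x=-14.401: |R|=1.00799 >1
  x=-14.273: |R|=1.00548 >1
So |R|<1 on (-14.0000, 0).

z∈(-14.0000,0).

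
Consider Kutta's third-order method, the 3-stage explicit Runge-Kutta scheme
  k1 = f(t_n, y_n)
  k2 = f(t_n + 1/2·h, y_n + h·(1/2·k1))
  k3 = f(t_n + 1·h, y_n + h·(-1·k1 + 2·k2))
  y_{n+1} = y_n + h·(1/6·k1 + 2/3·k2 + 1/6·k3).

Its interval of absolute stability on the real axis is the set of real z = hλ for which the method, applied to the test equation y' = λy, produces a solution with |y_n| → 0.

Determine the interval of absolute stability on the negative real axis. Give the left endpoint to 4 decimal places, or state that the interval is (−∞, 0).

(-2.5127, 0).

Set f=λy, z=hλ:
  order 3, 3-stage ⇒ R(z)=1+z+z^2/2+z^3/6
  (e.g. R(-0.61)=0.53822, |R|=0.53822)

Need |R(x)|<1, x<0.
x=-0.61: |R|=0.5382
|R(-2.6)|=1.1493 |R(-1.95)|=0.2846 |R(-1.52)|=0.0499
Bisect:
  x_lo=-3.0401 |R|=2.1019  x_hi=-0.3994 |R|=0.6697
  mid=-1.71976 |R|=0.08869 →hi
  mid=-2.37994 |R|=0.79460 →hi
  mid=-2.71004 |R|=1.35511 →lo
  mid=-2.54499 |R|=1.05381 →lo
  mid=-2.46247 |R|=0.91922 →hi
  mid=-2.50373 |R|=0.98524 →hi
  mid=-2.52436 |R|=1.01920 →lo
  mid=-2.51404 |R|=1.00214 →lo
  mid=-2.50889 |R|=0.99367 →hi
  mid=-2.51147 |R|=0.99790 →hi
  ...
  [-2.51275,-2.51259] ⇒ x*=-2.5127
Interval (-2.5127, 0).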